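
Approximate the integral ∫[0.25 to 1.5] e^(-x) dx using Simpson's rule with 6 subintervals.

f(x) = e^(-x)
a = 0.25, b = 1.5, n = 6
h = (b - a)/n = 0.208333

Simpson's rule: (h/3)[f(x₀) + 4f(x₁) + 2f(x₂) + ... + f(xₙ)]

x_0 = 0.2500, f(x_0) = 0.778801, coefficient = 1
x_1 = 0.4583, f(x_1) = 0.632337, coefficient = 4
x_2 = 0.6667, f(x_2) = 0.513417, coefficient = 2
x_3 = 0.8750, f(x_3) = 0.416862, coefficient = 4
x_4 = 1.0833, f(x_4) = 0.338465, coefficient = 2
x_5 = 1.2917, f(x_5) = 0.274812, coefficient = 4
x_6 = 1.5000, f(x_6) = 0.223130, coefficient = 1

I ≈ (0.208333/3) × 8.001740 = 0.555676
Exact value: 0.555671
Error: 0.000006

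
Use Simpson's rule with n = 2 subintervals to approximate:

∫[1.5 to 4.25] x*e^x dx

f(x) = x*e^x
a = 1.5, b = 4.25, n = 2
h = (b - a)/n = 1.375000

Simpson's rule: (h/3)[f(x₀) + 4f(x₁) + 2f(x₂) + ... + f(xₙ)]

x_0 = 1.5000, f(x_0) = 6.722534, coefficient = 1
x_1 = 2.8750, f(x_1) = 50.960594, coefficient = 4
x_2 = 4.2500, f(x_2) = 297.948002, coefficient = 1

I ≈ (1.375000/3) × 508.512913 = 233.068419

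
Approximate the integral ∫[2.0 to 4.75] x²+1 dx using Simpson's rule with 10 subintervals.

f(x) = x²+1
a = 2.0, b = 4.75, n = 10
h = (b - a)/n = 0.275000

Simpson's rule: (h/3)[f(x₀) + 4f(x₁) + 2f(x₂) + ... + f(xₙ)]

x_0 = 2.0000, f(x_0) = 5.000000, coefficient = 1
x_1 = 2.2750, f(x_1) = 6.175625, coefficient = 4
x_2 = 2.5500, f(x_2) = 7.502500, coefficient = 2
x_3 = 2.8250, f(x_3) = 8.980625, coefficient = 4
x_4 = 3.1000, f(x_4) = 10.610000, coefficient = 2
x_5 = 3.3750, f(x_5) = 12.390625, coefficient = 4
x_6 = 3.6500, f(x_6) = 14.322500, coefficient = 2
x_7 = 3.9250, f(x_7) = 16.405625, coefficient = 4
x_8 = 4.2000, f(x_8) = 18.640000, coefficient = 2
x_9 = 4.4750, f(x_9) = 21.025625, coefficient = 4
x_10 = 4.7500, f(x_10) = 23.562500, coefficient = 1

I ≈ (0.275000/3) × 390.625000 = 35.807292
Exact value: 35.807292
Error: 0.000000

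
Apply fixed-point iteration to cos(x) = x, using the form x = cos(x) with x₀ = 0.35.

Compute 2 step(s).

Equation: cos(x) = x
Fixed-point form: x = cos(x)
x₀ = 0.35

x_1 = g(0.350000) = 0.939373
x_2 = g(0.939373) = 0.590294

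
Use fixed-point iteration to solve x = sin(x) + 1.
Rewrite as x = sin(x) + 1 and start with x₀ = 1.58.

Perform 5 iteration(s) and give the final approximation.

Equation: x = sin(x) + 1
Fixed-point form: x = sin(x) + 1
x₀ = 1.58

x_1 = g(1.580000) = 1.999958
x_2 = g(1.999958) = 1.909315
x_3 = g(1.909315) = 1.943248
x_4 = g(1.943248) = 1.931438
x_5 = g(1.931438) = 1.935671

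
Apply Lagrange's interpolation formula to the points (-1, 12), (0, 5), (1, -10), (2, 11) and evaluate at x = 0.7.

Lagrange interpolation formula:
P(x) = Σ yᵢ × Lᵢ(x)
where Lᵢ(x) = Π_{j≠i} (x - xⱼ)/(xᵢ - xⱼ)

L_0(0.7) = (0.7 - 0)/(-1 - 0) × (0.7 - 1)/(-1 - 1) × (0.7 - 2)/(-1 - 2) = -0.045500
L_1(0.7) = (0.7 - (-1))/(0 - (-1)) × (0.7 - 1)/(0 - 1) × (0.7 - 2)/(0 - 2) = 0.331500
L_2(0.7) = (0.7 - (-1))/(1 - (-1)) × (0.7 - 0)/(1 - 0) × (0.7 - 2)/(1 - 2) = 0.773500
L_3(0.7) = (0.7 - (-1))/(2 - (-1)) × (0.7 - 0)/(2 - 0) × (0.7 - 1)/(2 - 1) = -0.059500

P(0.7) = 12×L_0(0.7) + 5×L_1(0.7) + (-10)×L_2(0.7) + 11×L_3(0.7)
P(0.7) = -7.278000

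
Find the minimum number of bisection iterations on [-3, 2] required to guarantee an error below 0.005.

We need (b-a)/2^n ≤ 0.005
(2 - (-3))/2^n ≤ 0.005
5/2^n ≤ 0.005
2^n ≥ 1000
n ≥ log₂(1000) = 9.97
n ≥ 10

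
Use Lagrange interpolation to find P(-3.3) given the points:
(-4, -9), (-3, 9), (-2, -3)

Lagrange interpolation formula:
P(x) = Σ yᵢ × Lᵢ(x)
where Lᵢ(x) = Π_{j≠i} (x - xⱼ)/(xᵢ - xⱼ)

L_0(-3.3) = (-3.3 - (-3))/(-4 - (-3)) × (-3.3 - (-2))/(-4 - (-2)) = 0.195000
L_1(-3.3) = (-3.3 - (-4))/(-3 - (-4)) × (-3.3 - (-2))/(-3 - (-2)) = 0.910000
L_2(-3.3) = (-3.3 - (-4))/(-2 - (-4)) × (-3.3 - (-3))/(-2 - (-3)) = -0.105000

P(-3.3) = (-9)×L_0(-3.3) + 9×L_1(-3.3) + (-3)×L_2(-3.3)
P(-3.3) = 6.750000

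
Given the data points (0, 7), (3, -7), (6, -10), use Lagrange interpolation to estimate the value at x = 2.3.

Lagrange interpolation formula:
P(x) = Σ yᵢ × Lᵢ(x)
where Lᵢ(x) = Π_{j≠i} (x - xⱼ)/(xᵢ - xⱼ)

L_0(2.3) = (2.3 - 3)/(0 - 3) × (2.3 - 6)/(0 - 6) = 0.143889
L_1(2.3) = (2.3 - 0)/(3 - 0) × (2.3 - 6)/(3 - 6) = 0.945556
L_2(2.3) = (2.3 - 0)/(6 - 0) × (2.3 - 3)/(6 - 3) = -0.089444

P(2.3) = 7×L_0(2.3) + (-7)×L_1(2.3) + (-10)×L_2(2.3)
P(2.3) = -4.717222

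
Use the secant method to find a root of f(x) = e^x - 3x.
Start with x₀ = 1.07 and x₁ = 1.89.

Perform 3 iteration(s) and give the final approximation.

f(x) = e^x - 3x
x₀ = 1.07, x₁ = 1.89

Secant formula: x_{n+1} = x_n - f(x_n)(x_n - x_{n-1})/(f(x_n) - f(x_{n-1}))

Iteration 1:
  f(1.070000) = -0.294621
  f(1.890000) = 0.949369
  x_2 = 1.890000 - 0.949369×(1.890000 - 1.070000)/(0.949369 - (-0.294621))
       = 1.264205
Iteration 2:
  f(1.890000) = 0.949369
  f(1.264205) = -0.252338
  x_3 = 1.264205 - (-0.252338)×(1.264205 - 1.890000)/(-0.252338 - 0.949369)
       = 1.395611
Iteration 3:
  f(1.264205) = -0.252338
  f(1.395611) = -0.149392
  x_4 = 1.395611 - (-0.149392)×(1.395611 - 1.264205)/(-0.149392 - (-0.252338))
       = 1.586304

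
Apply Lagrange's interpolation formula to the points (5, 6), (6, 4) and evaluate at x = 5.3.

Lagrange interpolation formula:
P(x) = Σ yᵢ × Lᵢ(x)
where Lᵢ(x) = Π_{j≠i} (x - xⱼ)/(xᵢ - xⱼ)

L_0(5.3) = (5.3 - 6)/(5 - 6) = 0.700000
L_1(5.3) = (5.3 - 5)/(6 - 5) = 0.300000

P(5.3) = 6×L_0(5.3) + 4×L_1(5.3)
P(5.3) = 5.400000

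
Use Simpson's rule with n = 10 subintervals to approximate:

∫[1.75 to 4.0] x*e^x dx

f(x) = x*e^x
a = 1.75, b = 4.0, n = 10
h = (b - a)/n = 0.225000

Simpson's rule: (h/3)[f(x₀) + 4f(x₁) + 2f(x₂) + ... + f(xₙ)]

x_0 = 1.7500, f(x_0) = 10.070555, coefficient = 1
x_1 = 1.9750, f(x_1) = 14.233074, coefficient = 4
x_2 = 2.2000, f(x_2) = 19.855030, coefficient = 2
x_3 = 2.4250, f(x_3) = 27.407906, coefficient = 4
x_4 = 2.6500, f(x_4) = 37.508202, coefficient = 2
x_5 = 2.8750, f(x_5) = 50.960594, coefficient = 4
x_6 = 3.1000, f(x_6) = 68.813649, coefficient = 2
x_7 = 3.3250, f(x_7) = 92.431670, coefficient = 4
x_8 = 3.5500, f(x_8) = 123.587277, coefficient = 2
x_9 = 3.7750, f(x_9) = 164.580594, coefficient = 4
x_10 = 4.0000, f(x_10) = 218.392600, coefficient = 1

I ≈ (0.225000/3) × 2126.446827 = 159.483512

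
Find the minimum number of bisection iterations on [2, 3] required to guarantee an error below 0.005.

We need (b-a)/2^n ≤ 0.005
(3 - 2)/2^n ≤ 0.005
1/2^n ≤ 0.005
2^n ≥ 200
n ≥ log₂(200) = 7.64
n ≥ 8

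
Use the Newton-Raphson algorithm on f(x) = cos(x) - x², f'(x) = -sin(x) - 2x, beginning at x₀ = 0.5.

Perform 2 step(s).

f(x) = cos(x) - x²
f'(x) = -sin(x) - 2x
x₀ = 0.5

Newton-Raphson formula: x_{n+1} = x_n - f(x_n)/f'(x_n)

Iteration 1:
  f(0.500000) = 0.627583
  f'(0.500000) = -1.479426
  x_1 = 0.500000 - 0.627583/(-1.479426) = 0.924207
Iteration 2:
  f(0.924207) = -0.251691
  f'(0.924207) = -2.646557
  x_2 = 0.924207 - (-0.251691)/(-2.646557) = 0.829106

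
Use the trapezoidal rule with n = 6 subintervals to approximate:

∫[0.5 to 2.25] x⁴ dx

f(x) = x⁴
a = 0.5, b = 2.25, n = 6
h = (b - a)/n = 0.291667

Trapezoidal rule: (h/2)[f(x₀) + 2f(x₁) + 2f(x₂) + ... + f(xₙ)]

x_0 = 0.5000, f(x_0) = 0.062500, coefficient = 1
x_1 = 0.7917, f(x_1) = 0.392798, coefficient = 2
x_2 = 1.0833, f(x_2) = 1.377363, coefficient = 2
x_3 = 1.3750, f(x_3) = 3.574463, coefficient = 2
x_4 = 1.6667, f(x_4) = 7.716049, coefficient = 2
x_5 = 1.9583, f(x_5) = 14.707758, coefficient = 2
x_6 = 2.2500, f(x_6) = 25.628906, coefficient = 1

I ≈ (0.291667/2) × 81.228268 = 11.845789
Exact value: 11.526758
Error: 0.319031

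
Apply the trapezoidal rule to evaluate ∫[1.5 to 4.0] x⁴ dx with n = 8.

f(x) = x⁴
a = 1.5, b = 4.0, n = 8
h = (b - a)/n = 0.312500

Trapezoidal rule: (h/2)[f(x₀) + 2f(x₁) + 2f(x₂) + ... + f(xₙ)]

x_0 = 1.5000, f(x_0) = 5.062500, coefficient = 1
x_1 = 1.8125, f(x_1) = 10.792252, coefficient = 2
x_2 = 2.1250, f(x_2) = 20.390869, coefficient = 2
x_3 = 2.4375, f(x_3) = 35.300308, coefficient = 2
x_4 = 2.7500, f(x_4) = 57.191406, coefficient = 2
x_5 = 3.0625, f(x_5) = 87.963882, coefficient = 2
x_6 = 3.3750, f(x_6) = 129.746338, coefficient = 2
x_7 = 3.6875, f(x_7) = 184.896255, coefficient = 2
x_8 = 4.0000, f(x_8) = 256.000000, coefficient = 1

I ≈ (0.312500/2) × 1313.625122 = 205.253925
Exact value: 203.281250
Error: 1.972675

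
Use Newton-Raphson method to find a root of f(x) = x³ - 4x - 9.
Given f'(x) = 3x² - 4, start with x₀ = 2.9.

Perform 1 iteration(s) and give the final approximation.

f(x) = x³ - 4x - 9
f'(x) = 3x² - 4
x₀ = 2.9

Newton-Raphson formula: x_{n+1} = x_n - f(x_n)/f'(x_n)

Iteration 1:
  f(2.900000) = 3.789000
  f'(2.900000) = 21.230000
  x_1 = 2.900000 - 3.789000/21.230000 = 2.721526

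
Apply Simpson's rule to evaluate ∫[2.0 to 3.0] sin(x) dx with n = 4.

f(x) = sin(x)
a = 2.0, b = 3.0, n = 4
h = (b - a)/n = 0.250000

Simpson's rule: (h/3)[f(x₀) + 4f(x₁) + 2f(x₂) + ... + f(xₙ)]

x_0 = 2.0000, f(x_0) = 0.909297, coefficient = 1
x_1 = 2.2500, f(x_1) = 0.778073, coefficient = 4
x_2 = 2.5000, f(x_2) = 0.598472, coefficient = 2
x_3 = 2.7500, f(x_3) = 0.381661, coefficient = 4
x_4 = 3.0000, f(x_4) = 0.141120, coefficient = 1

I ≈ (0.250000/3) × 6.886298 = 0.573858
Exact value: 0.573846
Error: 0.000013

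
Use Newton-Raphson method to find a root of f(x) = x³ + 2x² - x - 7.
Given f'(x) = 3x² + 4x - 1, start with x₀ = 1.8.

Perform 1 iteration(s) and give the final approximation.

f(x) = x³ + 2x² - x - 7
f'(x) = 3x² + 4x - 1
x₀ = 1.8

Newton-Raphson formula: x_{n+1} = x_n - f(x_n)/f'(x_n)

Iteration 1:
  f(1.800000) = 3.512000
  f'(1.800000) = 15.920000
  x_1 = 1.800000 - 3.512000/15.920000 = 1.579397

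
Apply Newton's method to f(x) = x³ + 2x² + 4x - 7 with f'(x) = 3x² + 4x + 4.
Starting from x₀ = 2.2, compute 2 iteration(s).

f(x) = x³ + 2x² + 4x - 7
f'(x) = 3x² + 4x + 4
x₀ = 2.2

Newton-Raphson formula: x_{n+1} = x_n - f(x_n)/f'(x_n)

Iteration 1:
  f(2.200000) = 22.128000
  f'(2.200000) = 27.320000
  x_1 = 2.200000 - 22.128000/27.320000 = 1.390044
Iteration 2:
  f(1.390044) = 5.110494
  f'(1.390044) = 15.356842
  x_2 = 1.390044 - 5.110494/15.356842 = 1.057261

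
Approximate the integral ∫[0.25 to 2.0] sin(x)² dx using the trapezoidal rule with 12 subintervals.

f(x) = sin(x)²
a = 0.25, b = 2.0, n = 12
h = (b - a)/n = 0.145833

Trapezoidal rule: (h/2)[f(x₀) + 2f(x₁) + 2f(x₂) + ... + f(xₙ)]

x_0 = 0.2500, f(x_0) = 0.061209, coefficient = 1
x_1 = 0.3958, f(x_1) = 0.148670, coefficient = 2
x_2 = 0.5417, f(x_2) = 0.265807, coefficient = 2
x_3 = 0.6875, f(x_3) = 0.402726, coefficient = 2
x_4 = 0.8333, f(x_4) = 0.547862, coefficient = 2
x_5 = 0.9792, f(x_5) = 0.688955, coefficient = 2
x_6 = 1.1250, f(x_6) = 0.814087, coefficient = 2
x_7 = 1.2708, f(x_7) = 0.912689, coefficient = 2
x_8 = 1.4167, f(x_8) = 0.976432, coefficient = 2
x_9 = 1.5625, f(x_9) = 0.999931, coefficient = 2
x_10 = 1.7083, f(x_10) = 0.981203, coefficient = 2
x_11 = 1.8542, f(x_11) = 0.921828, coefficient = 2
x_12 = 2.0000, f(x_12) = 0.826822, coefficient = 1

I ≈ (0.145833/2) × 16.208406 = 1.181863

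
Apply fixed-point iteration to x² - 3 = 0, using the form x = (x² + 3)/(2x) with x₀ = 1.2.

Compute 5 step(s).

Equation: x² - 3 = 0
Fixed-point form: x = (x² + 3)/(2x)
x₀ = 1.2

x_1 = g(1.200000) = 1.850000
x_2 = g(1.850000) = 1.735811
x_3 = g(1.735811) = 1.732055
x_4 = g(1.732055) = 1.732051
x_5 = g(1.732051) = 1.732051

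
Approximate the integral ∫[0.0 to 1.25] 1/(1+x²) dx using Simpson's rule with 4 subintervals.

f(x) = 1/(1+x²)
a = 0.0, b = 1.25, n = 4
h = (b - a)/n = 0.312500

Simpson's rule: (h/3)[f(x₀) + 4f(x₁) + 2f(x₂) + ... + f(xₙ)]

x_0 = 0.0000, f(x_0) = 1.000000, coefficient = 1
x_1 = 0.3125, f(x_1) = 0.911032, coefficient = 4
x_2 = 0.6250, f(x_2) = 0.719101, coefficient = 2
x_3 = 0.9375, f(x_3) = 0.532225, coefficient = 4
x_4 = 1.2500, f(x_4) = 0.390244, coefficient = 1

I ≈ (0.312500/3) × 8.601472 = 0.895987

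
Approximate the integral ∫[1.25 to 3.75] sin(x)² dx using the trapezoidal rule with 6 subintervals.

f(x) = sin(x)²
a = 1.25, b = 3.75, n = 6
h = (b - a)/n = 0.416667

Trapezoidal rule: (h/2)[f(x₀) + 2f(x₁) + 2f(x₂) + ... + f(xₙ)]

x_0 = 1.2500, f(x_0) = 0.900572, coefficient = 1
x_1 = 1.6667, f(x_1) = 0.990837, coefficient = 2
x_2 = 2.0833, f(x_2) = 0.759518, coefficient = 2
x_3 = 2.5000, f(x_3) = 0.358169, coefficient = 2
x_4 = 2.9167, f(x_4) = 0.049744, coefficient = 2
x_5 = 3.3333, f(x_5) = 0.036316, coefficient = 2
x_6 = 3.7500, f(x_6) = 0.326682, coefficient = 1

I ≈ (0.416667/2) × 5.616422 = 1.170088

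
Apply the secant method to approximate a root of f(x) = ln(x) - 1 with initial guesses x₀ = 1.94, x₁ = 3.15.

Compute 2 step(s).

f(x) = ln(x) - 1
x₀ = 1.94, x₁ = 3.15

Secant formula: x_{n+1} = x_n - f(x_n)(x_n - x_{n-1})/(f(x_n) - f(x_{n-1}))

Iteration 1:
  f(1.940000) = -0.337312
  f(3.150000) = 0.147402
  x_2 = 3.150000 - 0.147402×(3.150000 - 1.940000)/(0.147402 - (-0.337312))
       = 2.782037
Iteration 2:
  f(3.150000) = 0.147402
  f(2.782037) = 0.023183
  x_3 = 2.782037 - 0.023183×(2.782037 - 3.150000)/(0.023183 - 0.147402)
       = 2.713363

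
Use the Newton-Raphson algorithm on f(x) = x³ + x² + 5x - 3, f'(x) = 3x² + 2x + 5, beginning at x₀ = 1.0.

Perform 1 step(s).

f(x) = x³ + x² + 5x - 3
f'(x) = 3x² + 2x + 5
x₀ = 1.0

Newton-Raphson formula: x_{n+1} = x_n - f(x_n)/f'(x_n)

Iteration 1:
  f(1.000000) = 4.000000
  f'(1.000000) = 10.000000
  x_1 = 1.000000 - 4.000000/10.000000 = 0.600000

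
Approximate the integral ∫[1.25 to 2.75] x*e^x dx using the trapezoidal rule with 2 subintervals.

f(x) = x*e^x
a = 1.25, b = 2.75, n = 2
h = (b - a)/n = 0.750000

Trapezoidal rule: (h/2)[f(x₀) + 2f(x₁) + 2f(x₂) + ... + f(xₙ)]

x_0 = 1.2500, f(x_0) = 4.362929, coefficient = 1
x_1 = 2.0000, f(x_1) = 14.778112, coefficient = 2
x_2 = 2.7500, f(x_2) = 43.017238, coefficient = 1

I ≈ (0.750000/2) × 76.936391 = 28.851147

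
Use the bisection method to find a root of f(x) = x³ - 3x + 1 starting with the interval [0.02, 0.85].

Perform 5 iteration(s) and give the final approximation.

f(x) = x³ - 3x + 1
Initial interval: [0.02, 0.85]

Iteration 1:
  c_1 = (0.020000 + 0.850000)/2 = 0.435000
  f(c_1) = f(0.435000) = -0.222687
  f(a) × f(c) < 0, new interval: [0.020000, 0.435000]
Iteration 2:
  c_2 = (0.020000 + 0.435000)/2 = 0.227500
  f(c_2) = f(0.227500) = 0.329275
  f(a) × f(c) ≥ 0, new interval: [0.227500, 0.435000]
Iteration 3:
  c_3 = (0.227500 + 0.435000)/2 = 0.331250
  f(c_3) = f(0.331250) = 0.042597
  f(a) × f(c) ≥ 0, new interval: [0.331250, 0.435000]
Iteration 4:
  c_4 = (0.331250 + 0.435000)/2 = 0.383125
  f(c_4) = f(0.383125) = -0.093138
  f(a) × f(c) < 0, new interval: [0.331250, 0.383125]
Iteration 5:
  c_5 = (0.331250 + 0.383125)/2 = 0.357187
  f(c_5) = f(0.357187) = -0.025991
  f(a) × f(c) < 0, new interval: [0.331250, 0.357187]

After 5 iteration(s), the approximation is c_5 = 0.357187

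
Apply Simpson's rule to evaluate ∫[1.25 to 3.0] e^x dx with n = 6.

f(x) = e^x
a = 1.25, b = 3.0, n = 6
h = (b - a)/n = 0.291667

Simpson's rule: (h/3)[f(x₀) + 4f(x₁) + 2f(x₂) + ... + f(xₙ)]

x_0 = 1.2500, f(x_0) = 3.490343, coefficient = 1
x_1 = 1.5417, f(x_1) = 4.672371, coefficient = 4
x_2 = 1.8333, f(x_2) = 6.254701, coefficient = 2
x_3 = 2.1250, f(x_3) = 8.372897, coefficient = 4
x_4 = 2.4167, f(x_4) = 11.208436, coefficient = 2
x_5 = 2.7083, f(x_5) = 15.004248, coefficient = 4
x_6 = 3.0000, f(x_6) = 20.085537, coefficient = 1

I ≈ (0.291667/3) × 170.700217 = 16.595854
Exact value: 16.595194
Error: 0.000661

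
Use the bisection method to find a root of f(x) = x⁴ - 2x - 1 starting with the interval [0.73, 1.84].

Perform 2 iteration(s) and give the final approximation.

f(x) = x⁴ - 2x - 1
Initial interval: [0.73, 1.84]

Iteration 1:
  c_1 = (0.730000 + 1.840000)/2 = 1.285000
  f(c_1) = f(1.285000) = -0.843456
  f(a) × f(c) ≥ 0, new interval: [1.285000, 1.840000]
Iteration 2:
  c_2 = (1.285000 + 1.840000)/2 = 1.562500
  f(c_2) = f(1.562500) = 1.835464
  f(a) × f(c) < 0, new interval: [1.285000, 1.562500]

After 2 iteration(s), the approximation is c_2 = 1.562500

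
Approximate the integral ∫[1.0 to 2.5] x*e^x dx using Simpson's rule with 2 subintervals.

f(x) = x*e^x
a = 1.0, b = 2.5, n = 2
h = (b - a)/n = 0.750000

Simpson's rule: (h/3)[f(x₀) + 4f(x₁) + 2f(x₂) + ... + f(xₙ)]

x_0 = 1.0000, f(x_0) = 2.718282, coefficient = 1
x_1 = 1.7500, f(x_1) = 10.070555, coefficient = 4
x_2 = 2.5000, f(x_2) = 30.456235, coefficient = 1

I ≈ (0.750000/3) × 73.456735 = 18.364184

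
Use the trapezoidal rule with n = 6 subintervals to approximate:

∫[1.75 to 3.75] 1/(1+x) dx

f(x) = 1/(1+x)
a = 1.75, b = 3.75, n = 6
h = (b - a)/n = 0.333333

Trapezoidal rule: (h/2)[f(x₀) + 2f(x₁) + 2f(x₂) + ... + f(xₙ)]

x_0 = 1.7500, f(x_0) = 0.363636, coefficient = 1
x_1 = 2.0833, f(x_1) = 0.324324, coefficient = 2
x_2 = 2.4167, f(x_2) = 0.292683, coefficient = 2
x_3 = 2.7500, f(x_3) = 0.266667, coefficient = 2
x_4 = 3.0833, f(x_4) = 0.244898, coefficient = 2
x_5 = 3.4167, f(x_5) = 0.226415, coefficient = 2
x_6 = 3.7500, f(x_6) = 0.210526, coefficient = 1

I ≈ (0.333333/2) × 3.284137 = 0.547356
Exact value: 0.546544
Error: 0.000812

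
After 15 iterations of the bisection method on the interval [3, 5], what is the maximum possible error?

Bisection error bound: |error| ≤ (b-a)/2^n
|error| ≤ (5 - 3)/2^15 = 2/2^15
|error| ≤ 0.0000610352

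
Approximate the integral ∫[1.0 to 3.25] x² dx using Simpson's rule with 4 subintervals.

f(x) = x²
a = 1.0, b = 3.25, n = 4
h = (b - a)/n = 0.562500

Simpson's rule: (h/3)[f(x₀) + 4f(x₁) + 2f(x₂) + ... + f(xₙ)]

x_0 = 1.0000, f(x_0) = 1.000000, coefficient = 1
x_1 = 1.5625, f(x_1) = 2.441406, coefficient = 4
x_2 = 2.1250, f(x_2) = 4.515625, coefficient = 2
x_3 = 2.6875, f(x_3) = 7.222656, coefficient = 4
x_4 = 3.2500, f(x_4) = 10.562500, coefficient = 1

I ≈ (0.562500/3) × 59.250000 = 11.109375
Exact value: 11.109375
Error: 0.000000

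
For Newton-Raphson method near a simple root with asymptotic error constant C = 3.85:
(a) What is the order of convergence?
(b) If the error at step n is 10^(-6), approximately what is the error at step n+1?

(a) Newton-Raphson has quadratic (order 2) convergence near simple roots.
    This means |e_{n+1}| ≈ C|e_n|².

(b) With |e_n| = 10^(-6) and C = 3.85:
    |e_{n+1}| ≈ 3.85 × (10^(-6))² = 3.85 × 10^(-12)

(a) 2 (quadratic); (b) |e_{n+1}| ≈ 3.850e-12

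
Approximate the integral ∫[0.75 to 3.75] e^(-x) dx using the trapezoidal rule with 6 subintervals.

f(x) = e^(-x)
a = 0.75, b = 3.75, n = 6
h = (b - a)/n = 0.500000

Trapezoidal rule: (h/2)[f(x₀) + 2f(x₁) + 2f(x₂) + ... + f(xₙ)]

x_0 = 0.7500, f(x_0) = 0.472367, coefficient = 1
x_1 = 1.2500, f(x_1) = 0.286505, coefficient = 2
x_2 = 1.7500, f(x_2) = 0.173774, coefficient = 2
x_3 = 2.2500, f(x_3) = 0.105399, coefficient = 2
x_4 = 2.7500, f(x_4) = 0.063928, coefficient = 2
x_5 = 3.2500, f(x_5) = 0.038774, coefficient = 2
x_6 = 3.7500, f(x_6) = 0.023518, coefficient = 1

I ≈ (0.500000/2) × 1.832644 = 0.458161
Exact value: 0.448849
Error: 0.009312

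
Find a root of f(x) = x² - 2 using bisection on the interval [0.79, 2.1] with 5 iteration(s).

f(x) = x² - 2
Initial interval: [0.79, 2.1]

Iteration 1:
  c_1 = (0.790000 + 2.100000)/2 = 1.445000
  f(c_1) = f(1.445000) = 0.088025
  f(a) × f(c) < 0, new interval: [0.790000, 1.445000]
Iteration 2:
  c_2 = (0.790000 + 1.445000)/2 = 1.117500
  f(c_2) = f(1.117500) = -0.751194
  f(a) × f(c) ≥ 0, new interval: [1.117500, 1.445000]
Iteration 3:
  c_3 = (1.117500 + 1.445000)/2 = 1.281250
  f(c_3) = f(1.281250) = -0.358398
  f(a) × f(c) ≥ 0, new interval: [1.281250, 1.445000]
Iteration 4:
  c_4 = (1.281250 + 1.445000)/2 = 1.363125
  f(c_4) = f(1.363125) = -0.141890
  f(a) × f(c) ≥ 0, new interval: [1.363125, 1.445000]
Iteration 5:
  c_5 = (1.363125 + 1.445000)/2 = 1.404063
  f(c_5) = f(1.404063) = -0.028608
  f(a) × f(c) ≥ 0, new interval: [1.404063, 1.445000]

After 5 iteration(s), the approximation is c_5 = 1.404063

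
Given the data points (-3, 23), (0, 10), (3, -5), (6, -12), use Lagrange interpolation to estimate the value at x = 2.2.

Lagrange interpolation formula:
P(x) = Σ yᵢ × Lᵢ(x)
where Lᵢ(x) = Π_{j≠i} (x - xⱼ)/(xᵢ - xⱼ)

L_0(2.2) = (2.2 - 0)/(-3 - 0) × (2.2 - 3)/(-3 - 3) × (2.2 - 6)/(-3 - 6) = -0.041284
L_1(2.2) = (2.2 - (-3))/(0 - (-3)) × (2.2 - 3)/(0 - 3) × (2.2 - 6)/(0 - 6) = 0.292741
L_2(2.2) = (2.2 - (-3))/(3 - (-3)) × (2.2 - 0)/(3 - 0) × (2.2 - 6)/(3 - 6) = 0.805037
L_3(2.2) = (2.2 - (-3))/(6 - (-3)) × (2.2 - 0)/(6 - 0) × (2.2 - 3)/(6 - 3) = -0.056494

P(2.2) = 23×L_0(2.2) + 10×L_1(2.2) + (-5)×L_2(2.2) + (-12)×L_3(2.2)
P(2.2) = -1.369383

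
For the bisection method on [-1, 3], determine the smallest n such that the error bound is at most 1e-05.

We need (b-a)/2^n ≤ 1e-05
(3 - (-1))/2^n ≤ 1e-05
4/2^n ≤ 1e-05
2^n ≥ 400000
n ≥ log₂(400000) = 18.61
n ≥ 19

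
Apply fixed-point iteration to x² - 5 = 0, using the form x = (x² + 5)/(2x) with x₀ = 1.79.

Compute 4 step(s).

Equation: x² - 5 = 0
Fixed-point form: x = (x² + 5)/(2x)
x₀ = 1.79

x_1 = g(1.790000) = 2.291648
x_2 = g(2.291648) = 2.236742
x_3 = g(2.236742) = 2.236068
x_4 = g(2.236068) = 2.236068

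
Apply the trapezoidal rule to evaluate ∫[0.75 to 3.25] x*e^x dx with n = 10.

f(x) = x*e^x
a = 0.75, b = 3.25, n = 10
h = (b - a)/n = 0.250000

Trapezoidal rule: (h/2)[f(x₀) + 2f(x₁) + 2f(x₂) + ... + f(xₙ)]

x_0 = 0.7500, f(x_0) = 1.587750, coefficient = 1
x_1 = 1.0000, f(x_1) = 2.718282, coefficient = 2
x_2 = 1.2500, f(x_2) = 4.362929, coefficient = 2
x_3 = 1.5000, f(x_3) = 6.722534, coefficient = 2
x_4 = 1.7500, f(x_4) = 10.070555, coefficient = 2
x_5 = 2.0000, f(x_5) = 14.778112, coefficient = 2
x_6 = 2.2500, f(x_6) = 21.347406, coefficient = 2
x_7 = 2.5000, f(x_7) = 30.456235, coefficient = 2
x_8 = 2.7500, f(x_8) = 43.017238, coefficient = 2
x_9 = 3.0000, f(x_9) = 60.256611, coefficient = 2
x_10 = 3.2500, f(x_10) = 83.818605, coefficient = 1

I ≈ (0.250000/2) × 472.866155 = 59.108269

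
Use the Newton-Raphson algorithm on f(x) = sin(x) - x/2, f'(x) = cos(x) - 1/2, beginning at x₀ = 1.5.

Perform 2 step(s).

f(x) = sin(x) - x/2
f'(x) = cos(x) - 1/2
x₀ = 1.5

Newton-Raphson formula: x_{n+1} = x_n - f(x_n)/f'(x_n)

Iteration 1:
  f(1.500000) = 0.247495
  f'(1.500000) = -0.429263
  x_1 = 1.500000 - 0.247495/(-0.429263) = 2.076558
Iteration 2:
  f(2.076558) = -0.163473
  f'(2.076558) = -0.984474
  x_2 = 2.076558 - (-0.163473)/(-0.984474) = 1.910507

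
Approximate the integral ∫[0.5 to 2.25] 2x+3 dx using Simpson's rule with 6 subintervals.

f(x) = 2x+3
a = 0.5, b = 2.25, n = 6
h = (b - a)/n = 0.291667

Simpson's rule: (h/3)[f(x₀) + 4f(x₁) + 2f(x₂) + ... + f(xₙ)]

x_0 = 0.5000, f(x_0) = 4.000000, coefficient = 1
x_1 = 0.7917, f(x_1) = 4.583333, coefficient = 4
x_2 = 1.0833, f(x_2) = 5.166667, coefficient = 2
x_3 = 1.3750, f(x_3) = 5.750000, coefficient = 4
x_4 = 1.6667, f(x_4) = 6.333333, coefficient = 2
x_5 = 1.9583, f(x_5) = 6.916667, coefficient = 4
x_6 = 2.2500, f(x_6) = 7.500000, coefficient = 1

I ≈ (0.291667/3) × 103.500000 = 10.062500
Exact value: 10.062500
Error: 0.000000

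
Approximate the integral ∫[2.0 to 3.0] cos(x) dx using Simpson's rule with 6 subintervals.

f(x) = cos(x)
a = 2.0, b = 3.0, n = 6
h = (b - a)/n = 0.166667

Simpson's rule: (h/3)[f(x₀) + 4f(x₁) + 2f(x₂) + ... + f(xₙ)]

x_0 = 2.0000, f(x_0) = -0.416147, coefficient = 1
x_1 = 2.1667, f(x_1) = -0.561229, coefficient = 4
x_2 = 2.3333, f(x_2) = -0.690758, coefficient = 2
x_3 = 2.5000, f(x_3) = -0.801144, coefficient = 4
x_4 = 2.6667, f(x_4) = -0.889327, coefficient = 2
x_5 = 2.8333, f(x_5) = -0.952863, coefficient = 4
x_6 = 3.0000, f(x_6) = -0.989992, coefficient = 1

I ≈ (0.166667/3) × -13.827253 = -0.768181
Exact value: -0.768177
Error: 0.000003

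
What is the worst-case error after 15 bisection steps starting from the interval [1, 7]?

Bisection error bound: |error| ≤ (b-a)/2^n
|error| ≤ (7 - 1)/2^15 = 6/2^15
|error| ≤ 0.0001831055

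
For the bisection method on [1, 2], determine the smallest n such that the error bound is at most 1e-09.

We need (b-a)/2^n ≤ 1e-09
(2 - 1)/2^n ≤ 1e-09
1/2^n ≤ 1e-09
2^n ≥ 1000000000
n ≥ log₂(1000000000) = 29.90
n ≥ 30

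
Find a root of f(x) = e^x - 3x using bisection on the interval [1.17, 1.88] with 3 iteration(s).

f(x) = e^x - 3x
Initial interval: [1.17, 1.88]

Iteration 1:
  c_1 = (1.170000 + 1.880000)/2 = 1.525000
  f(c_1) = f(1.525000) = 0.020144
  f(a) × f(c) < 0, new interval: [1.170000, 1.525000]
Iteration 2:
  c_2 = (1.170000 + 1.525000)/2 = 1.347500
  f(c_2) = f(1.347500) = -0.194706
  f(a) × f(c) ≥ 0, new interval: [1.347500, 1.525000]
Iteration 3:
  c_3 = (1.347500 + 1.525000)/2 = 1.436250
  f(c_3) = f(1.436250) = -0.103852
  f(a) × f(c) ≥ 0, new interval: [1.436250, 1.525000]

After 3 iteration(s), the approximation is c_3 = 1.436250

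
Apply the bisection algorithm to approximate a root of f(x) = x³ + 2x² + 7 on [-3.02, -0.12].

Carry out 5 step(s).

f(x) = x³ + 2x² + 7
Initial interval: [-3.02, -0.12]

Iteration 1:
  c_1 = (-3.020000 + (-0.120000))/2 = -1.570000
  f(c_1) = f(-1.570000) = 8.059907
  f(a) × f(c) < 0, new interval: [-3.020000, -1.570000]
Iteration 2:
  c_2 = (-3.020000 + (-1.570000))/2 = -2.295000
  f(c_2) = f(-2.295000) = 5.446228
  f(a) × f(c) < 0, new interval: [-3.020000, -2.295000]
Iteration 3:
  c_3 = (-3.020000 + (-2.295000))/2 = -2.657500
  f(c_3) = f(-2.657500) = 2.356534
  f(a) × f(c) < 0, new interval: [-3.020000, -2.657500]
Iteration 4:
  c_4 = (-3.020000 + (-2.657500))/2 = -2.838750
  f(c_4) = f(-2.838750) = 0.240932
  f(a) × f(c) < 0, new interval: [-3.020000, -2.838750]
Iteration 5:
  c_5 = (-3.020000 + (-2.838750))/2 = -2.929375
  f(c_5) = f(-2.929375) = -0.975188
  f(a) × f(c) ≥ 0, new interval: [-2.929375, -2.838750]

After 5 iteration(s), the approximation is c_5 = -2.929375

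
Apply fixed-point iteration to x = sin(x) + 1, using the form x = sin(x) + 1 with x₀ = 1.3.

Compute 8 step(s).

Equation: x = sin(x) + 1
Fixed-point form: x = sin(x) + 1
x₀ = 1.3

x_1 = g(1.300000) = 1.963558
x_2 = g(1.963558) = 1.923856
x_3 = g(1.923856) = 1.938319
x_4 = g(1.938319) = 1.933220
x_5 = g(1.933220) = 1.935040
x_6 = g(1.935040) = 1.934393
x_7 = g(1.934393) = 1.934624
x_8 = g(1.934624) = 1.934542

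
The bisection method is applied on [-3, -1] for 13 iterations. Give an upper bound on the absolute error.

Bisection error bound: |error| ≤ (b-a)/2^n
|error| ≤ (-1 - (-3))/2^13 = 2/2^13
|error| ≤ 0.0002441406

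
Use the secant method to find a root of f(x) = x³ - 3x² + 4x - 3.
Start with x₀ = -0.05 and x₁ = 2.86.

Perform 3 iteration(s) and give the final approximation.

f(x) = x³ - 3x² + 4x - 3
x₀ = -0.05, x₁ = 2.86

Secant formula: x_{n+1} = x_n - f(x_n)(x_n - x_{n-1})/(f(x_n) - f(x_{n-1}))

Iteration 1:
  f(-0.050000) = -3.207625
  f(2.860000) = 7.294856
  x_2 = 2.860000 - 7.294856×(2.860000 - (-0.050000))/(7.294856 - (-3.207625))
       = 0.838760
Iteration 2:
  f(2.860000) = 7.294856
  f(0.838760) = -1.165432
  x_3 = 0.838760 - (-1.165432)×(0.838760 - 2.860000)/(-1.165432 - 7.294856)
       = 1.117193
Iteration 3:
  f(0.838760) = -1.165432
  f(1.117193) = -0.881198
  x_4 = 1.117193 - (-0.881198)×(1.117193 - 0.838760)/(-0.881198 - (-1.165432))
       = 1.980404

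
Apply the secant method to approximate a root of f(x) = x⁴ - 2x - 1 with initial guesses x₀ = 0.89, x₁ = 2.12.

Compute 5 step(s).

f(x) = x⁴ - 2x - 1
x₀ = 0.89, x₁ = 2.12

Secant formula: x_{n+1} = x_n - f(x_n)(x_n - x_{n-1})/(f(x_n) - f(x_{n-1}))

Iteration 1:
  f(0.890000) = -2.152578
  f(2.120000) = 14.959631
  x_2 = 2.120000 - 14.959631×(2.120000 - 0.890000)/(14.959631 - (-2.152578))
       = 1.044724
Iteration 2:
  f(2.120000) = 14.959631
  f(1.044724) = -1.898189
  x_3 = 1.044724 - (-1.898189)×(1.044724 - 2.120000)/(-1.898189 - 14.959631)
       = 1.165800
Iteration 3:
  f(1.044724) = -1.898189
  f(1.165800) = -1.484475
  x_4 = 1.165800 - (-1.484475)×(1.165800 - 1.044724)/(-1.484475 - (-1.898189))
       = 1.600242
Iteration 4:
  f(1.165800) = -1.484475
  f(1.600242) = 2.357076
  x_5 = 1.600242 - 2.357076×(1.600242 - 1.165800)/(2.357076 - (-1.484475))
       = 1.333680
Iteration 5:
  f(1.600242) = 2.357076
  f(1.333680) = -0.503581
  x_6 = 1.333680 - (-0.503581)×(1.333680 - 1.600242)/(-0.503581 - 2.357076)
       = 1.380604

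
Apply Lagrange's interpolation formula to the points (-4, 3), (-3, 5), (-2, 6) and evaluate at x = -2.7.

Lagrange interpolation formula:
P(x) = Σ yᵢ × Lᵢ(x)
where Lᵢ(x) = Π_{j≠i} (x - xⱼ)/(xᵢ - xⱼ)

L_0(-2.7) = (-2.7 - (-3))/(-4 - (-3)) × (-2.7 - (-2))/(-4 - (-2)) = -0.105000
L_1(-2.7) = (-2.7 - (-4))/(-3 - (-4)) × (-2.7 - (-2))/(-3 - (-2)) = 0.910000
L_2(-2.7) = (-2.7 - (-4))/(-2 - (-4)) × (-2.7 - (-3))/(-2 - (-3)) = 0.195000

P(-2.7) = 3×L_0(-2.7) + 5×L_1(-2.7) + 6×L_2(-2.7)
P(-2.7) = 5.405000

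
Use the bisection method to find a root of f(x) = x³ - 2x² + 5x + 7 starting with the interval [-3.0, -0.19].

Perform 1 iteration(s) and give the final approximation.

f(x) = x³ - 2x² + 5x + 7
Initial interval: [-3.0, -0.19]

Iteration 1:
  c_1 = (-3.000000 + (-0.190000))/2 = -1.595000
  f(c_1) = f(-1.595000) = -10.120770
  f(a) × f(c) ≥ 0, new interval: [-1.595000, -0.190000]

After 1 iteration(s), the approximation is c_1 = -1.595000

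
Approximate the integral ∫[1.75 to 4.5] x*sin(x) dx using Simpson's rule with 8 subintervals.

f(x) = x*sin(x)
a = 1.75, b = 4.5, n = 8
h = (b - a)/n = 0.343750

Simpson's rule: (h/3)[f(x₀) + 4f(x₁) + 2f(x₂) + ... + f(xₙ)]

x_0 = 1.7500, f(x_0) = 1.721975, coefficient = 1
x_1 = 2.0938, f(x_1) = 1.813916, coefficient = 4
x_2 = 2.4375, f(x_2) = 1.577897, coefficient = 2
x_3 = 2.7812, f(x_3) = 0.980655, coefficient = 4
x_4 = 3.1250, f(x_4) = 0.051850, coefficient = 2
x_5 = 3.4688, f(x_5) = -1.114691, coefficient = 4
x_6 = 3.8125, f(x_6) = -2.370220, coefficient = 2
x_7 = 4.1562, f(x_7) = -3.529902, coefficient = 4
x_8 = 4.5000, f(x_8) = -4.398886, coefficient = 1

I ≈ (0.343750/3) × -11.557947 = -1.324348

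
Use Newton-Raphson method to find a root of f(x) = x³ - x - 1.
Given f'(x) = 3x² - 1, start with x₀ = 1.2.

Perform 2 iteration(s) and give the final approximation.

f(x) = x³ - x - 1
f'(x) = 3x² - 1
x₀ = 1.2

Newton-Raphson formula: x_{n+1} = x_n - f(x_n)/f'(x_n)

Iteration 1:
  f(1.200000) = -0.472000
  f'(1.200000) = 3.320000
  x_1 = 1.200000 - (-0.472000)/3.320000 = 1.342169
Iteration 2:
  f(1.342169) = 0.075636
  f'(1.342169) = 4.404250
  x_2 = 1.342169 - 0.075636/4.404250 = 1.324995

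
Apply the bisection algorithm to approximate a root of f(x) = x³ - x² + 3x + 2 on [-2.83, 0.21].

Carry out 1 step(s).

f(x) = x³ - x² + 3x + 2
Initial interval: [-2.83, 0.21]

Iteration 1:
  c_1 = (-2.830000 + 0.210000)/2 = -1.310000
  f(c_1) = f(-1.310000) = -5.894191
  f(a) × f(c) ≥ 0, new interval: [-1.310000, 0.210000]

After 1 iteration(s), the approximation is c_1 = -1.310000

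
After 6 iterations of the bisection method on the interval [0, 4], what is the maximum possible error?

Bisection error bound: |error| ≤ (b-a)/2^n
|error| ≤ (4 - 0)/2^6 = 4/2^6
|error| ≤ 0.0625000000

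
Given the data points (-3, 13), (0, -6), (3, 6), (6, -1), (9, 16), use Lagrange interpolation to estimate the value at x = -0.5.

Lagrange interpolation formula:
P(x) = Σ yᵢ × Lᵢ(x)
where Lᵢ(x) = Π_{j≠i} (x - xⱼ)/(xᵢ - xⱼ)

L_0(-0.5) = (-0.5 - 0)/(-3 - 0) × (-0.5 - 3)/(-3 - 3) × (-0.5 - 6)/(-3 - 6) × (-0.5 - 9)/(-3 - 9) = 0.055588
L_1(-0.5) = (-0.5 - (-3))/(0 - (-3)) × (-0.5 - 3)/(0 - 3) × (-0.5 - 6)/(0 - 6) × (-0.5 - 9)/(0 - 9) = 1.111754
L_2(-0.5) = (-0.5 - (-3))/(3 - (-3)) × (-0.5 - 0)/(3 - 0) × (-0.5 - 6)/(3 - 6) × (-0.5 - 9)/(3 - 9) = -0.238233
L_3(-0.5) = (-0.5 - (-3))/(6 - (-3)) × (-0.5 - 0)/(6 - 0) × (-0.5 - 3)/(6 - 3) × (-0.5 - 9)/(6 - 9) = 0.085520
L_4(-0.5) = (-0.5 - (-3))/(9 - (-3)) × (-0.5 - 0)/(9 - 0) × (-0.5 - 3)/(9 - 3) × (-0.5 - 6)/(9 - 6) = -0.014628

P(-0.5) = 13×L_0(-0.5) + (-6)×L_1(-0.5) + 6×L_2(-0.5) + (-1)×L_3(-0.5) + 16×L_4(-0.5)
P(-0.5) = -7.696856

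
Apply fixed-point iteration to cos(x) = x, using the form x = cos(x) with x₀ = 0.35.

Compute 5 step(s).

Equation: cos(x) = x
Fixed-point form: x = cos(x)
x₀ = 0.35

x_1 = g(0.350000) = 0.939373
x_2 = g(0.939373) = 0.590294
x_3 = g(0.590294) = 0.830777
x_4 = g(0.830777) = 0.674302
x_5 = g(0.674302) = 0.781143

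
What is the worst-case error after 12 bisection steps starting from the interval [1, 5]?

Bisection error bound: |error| ≤ (b-a)/2^n
|error| ≤ (5 - 1)/2^12 = 4/2^12
|error| ≤ 0.0009765625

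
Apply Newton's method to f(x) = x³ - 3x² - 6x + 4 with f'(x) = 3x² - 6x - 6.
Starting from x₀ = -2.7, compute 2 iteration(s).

f(x) = x³ - 3x² - 6x + 4
f'(x) = 3x² - 6x - 6
x₀ = -2.7

Newton-Raphson formula: x_{n+1} = x_n - f(x_n)/f'(x_n)

Iteration 1:
  f(-2.700000) = -21.353000
  f'(-2.700000) = 32.070000
  x_1 = -2.700000 - (-21.353000)/32.070000 = -2.034175
Iteration 2:
  f(-2.034175) = -4.625706
  f'(-2.034175) = 18.618658
  x_2 = -2.034175 - (-4.625706)/18.618658 = -1.785731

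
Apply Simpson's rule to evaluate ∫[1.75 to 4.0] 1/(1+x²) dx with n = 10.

f(x) = 1/(1+x²)
a = 1.75, b = 4.0, n = 10
h = (b - a)/n = 0.225000

Simpson's rule: (h/3)[f(x₀) + 4f(x₁) + 2f(x₂) + ... + f(xₙ)]

x_0 = 1.7500, f(x_0) = 0.246154, coefficient = 1
x_1 = 1.9750, f(x_1) = 0.204056, coefficient = 4
x_2 = 2.2000, f(x_2) = 0.171233, coefficient = 2
x_3 = 2.4250, f(x_3) = 0.145336, coefficient = 4
x_4 = 2.6500, f(x_4) = 0.124649, coefficient = 2
x_5 = 2.8750, f(x_5) = 0.107926, coefficient = 4
x_6 = 3.1000, f(x_6) = 0.094251, coefficient = 2
x_7 = 3.3250, f(x_7) = 0.082949, coefficient = 4
x_8 = 3.5500, f(x_8) = 0.073516, coefficient = 2
x_9 = 3.7750, f(x_9) = 0.065571, coefficient = 4
x_10 = 4.0000, f(x_10) = 0.058824, coefficient = 1

I ≈ (0.225000/3) × 3.655623 = 0.274172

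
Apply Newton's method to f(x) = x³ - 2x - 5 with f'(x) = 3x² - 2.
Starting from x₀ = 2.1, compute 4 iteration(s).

f(x) = x³ - 2x - 5
f'(x) = 3x² - 2
x₀ = 2.1

Newton-Raphson formula: x_{n+1} = x_n - f(x_n)/f'(x_n)

Iteration 1:
  f(2.100000) = 0.061000
  f'(2.100000) = 11.230000
  x_1 = 2.100000 - 0.061000/11.230000 = 2.094568
Iteration 2:
  f(2.094568) = 0.000186
  f'(2.094568) = 11.161647
  x_2 = 2.094568 - 0.000186/11.161647 = 2.094551
Iteration 3:
  f(2.094551) = 0.000000
  f'(2.094551) = 11.161438
  x_3 = 2.094551 - 0.000000/11.161438 = 2.094551
Iteration 4:
  f(2.094551) = 0.000000
  f'(2.094551) = 11.161438
  x_4 = 2.094551 - 0.000000/11.161438 = 2.094551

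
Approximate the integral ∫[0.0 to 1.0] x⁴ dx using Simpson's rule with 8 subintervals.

f(x) = x⁴
a = 0.0, b = 1.0, n = 8
h = (b - a)/n = 0.125000

Simpson's rule: (h/3)[f(x₀) + 4f(x₁) + 2f(x₂) + ... + f(xₙ)]

x_0 = 0.0000, f(x_0) = 0.000000, coefficient = 1
x_1 = 0.1250, f(x_1) = 0.000244, coefficient = 4
x_2 = 0.2500, f(x_2) = 0.003906, coefficient = 2
x_3 = 0.3750, f(x_3) = 0.019775, coefficient = 4
x_4 = 0.5000, f(x_4) = 0.062500, coefficient = 2
x_5 = 0.6250, f(x_5) = 0.152588, coefficient = 4
x_6 = 0.7500, f(x_6) = 0.316406, coefficient = 2
x_7 = 0.8750, f(x_7) = 0.586182, coefficient = 4
x_8 = 1.0000, f(x_8) = 1.000000, coefficient = 1

I ≈ (0.125000/3) × 4.800781 = 0.200033
Exact value: 0.200000
Error: 0.000033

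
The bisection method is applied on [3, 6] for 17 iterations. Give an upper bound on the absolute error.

Bisection error bound: |error| ≤ (b-a)/2^n
|error| ≤ (6 - 3)/2^17 = 3/2^17
|error| ≤ 0.0000228882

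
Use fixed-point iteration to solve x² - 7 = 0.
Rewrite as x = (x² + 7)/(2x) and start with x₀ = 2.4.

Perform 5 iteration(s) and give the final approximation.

Equation: x² - 7 = 0
Fixed-point form: x = (x² + 7)/(2x)
x₀ = 2.4

x_1 = g(2.400000) = 2.658333
x_2 = g(2.658333) = 2.645781
x_3 = g(2.645781) = 2.645751
x_4 = g(2.645751) = 2.645751
x_5 = g(2.645751) = 2.645751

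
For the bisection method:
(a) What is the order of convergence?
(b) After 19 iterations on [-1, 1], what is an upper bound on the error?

(a) Bisection has linear (order 1) convergence; the error is halved each step.

(b) Error bound = (b-a)/2^n = (1 - (-1))/2^{19}
    = 2/2^{19}

(a) 1 (linear); (b) error ≤ 3.81e-06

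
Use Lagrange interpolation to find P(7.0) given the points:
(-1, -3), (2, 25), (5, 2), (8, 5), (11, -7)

Lagrange interpolation formula:
P(x) = Σ yᵢ × Lᵢ(x)
where Lᵢ(x) = Π_{j≠i} (x - xⱼ)/(xᵢ - xⱼ)

L_0(7.0) = (7.0 - 2)/(-1 - 2) × (7.0 - 5)/(-1 - 5) × (7.0 - 8)/(-1 - 8) × (7.0 - 11)/(-1 - 11) = 0.020576
L_1(7.0) = (7.0 - (-1))/(2 - (-1)) × (7.0 - 5)/(2 - 5) × (7.0 - 8)/(2 - 8) × (7.0 - 11)/(2 - 11) = -0.131687
L_2(7.0) = (7.0 - (-1))/(5 - (-1)) × (7.0 - 2)/(5 - 2) × (7.0 - 8)/(5 - 8) × (7.0 - 11)/(5 - 11) = 0.493827
L_3(7.0) = (7.0 - (-1))/(8 - (-1)) × (7.0 - 2)/(8 - 2) × (7.0 - 5)/(8 - 5) × (7.0 - 11)/(8 - 11) = 0.658436
L_4(7.0) = (7.0 - (-1))/(11 - (-1)) × (7.0 - 2)/(11 - 2) × (7.0 - 5)/(11 - 5) × (7.0 - 8)/(11 - 8) = -0.041152

P(7.0) = (-3)×L_0(7.0) + 25×L_1(7.0) + 2×L_2(7.0) + 5×L_3(7.0) + (-7)×L_4(7.0)
P(7.0) = 1.213992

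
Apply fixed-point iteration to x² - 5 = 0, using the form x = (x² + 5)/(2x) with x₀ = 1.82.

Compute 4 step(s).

Equation: x² - 5 = 0
Fixed-point form: x = (x² + 5)/(2x)
x₀ = 1.82

x_1 = g(1.820000) = 2.283626
x_2 = g(2.283626) = 2.236563
x_3 = g(2.236563) = 2.236068
x_4 = g(2.236068) = 2.236068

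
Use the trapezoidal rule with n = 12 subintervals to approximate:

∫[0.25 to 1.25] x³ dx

f(x) = x³
a = 0.25, b = 1.25, n = 12
h = (b - a)/n = 0.083333

Trapezoidal rule: (h/2)[f(x₀) + 2f(x₁) + 2f(x₂) + ... + f(xₙ)]

x_0 = 0.2500, f(x_0) = 0.015625, coefficient = 1
x_1 = 0.3333, f(x_1) = 0.037037, coefficient = 2
x_2 = 0.4167, f(x_2) = 0.072338, coefficient = 2
x_3 = 0.5000, f(x_3) = 0.125000, coefficient = 2
x_4 = 0.5833, f(x_4) = 0.198495, coefficient = 2
x_5 = 0.6667, f(x_5) = 0.296296, coefficient = 2
x_6 = 0.7500, f(x_6) = 0.421875, coefficient = 2
x_7 = 0.8333, f(x_7) = 0.578704, coefficient = 2
x_8 = 0.9167, f(x_8) = 0.770255, coefficient = 2
x_9 = 1.0000, f(x_9) = 1.000000, coefficient = 2
x_10 = 1.0833, f(x_10) = 1.271412, coefficient = 2
x_11 = 1.1667, f(x_11) = 1.587963, coefficient = 2
x_12 = 1.2500, f(x_12) = 1.953125, coefficient = 1

I ≈ (0.083333/2) × 14.687500 = 0.611979
Exact value: 0.609375
Error: 0.002604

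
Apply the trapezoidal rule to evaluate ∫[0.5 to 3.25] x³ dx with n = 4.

f(x) = x³
a = 0.5, b = 3.25, n = 4
h = (b - a)/n = 0.687500

Trapezoidal rule: (h/2)[f(x₀) + 2f(x₁) + 2f(x₂) + ... + f(xₙ)]

x_0 = 0.5000, f(x_0) = 0.125000, coefficient = 1
x_1 = 1.1875, f(x_1) = 1.674561, coefficient = 2
x_2 = 1.8750, f(x_2) = 6.591797, coefficient = 2
x_3 = 2.5625, f(x_3) = 16.826416, coefficient = 2
x_4 = 3.2500, f(x_4) = 34.328125, coefficient = 1

I ≈ (0.687500/2) × 84.638672 = 29.094543
Exact value: 27.875977
Error: 1.218567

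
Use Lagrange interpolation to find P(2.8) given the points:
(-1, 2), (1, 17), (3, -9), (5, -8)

Lagrange interpolation formula:
P(x) = Σ yᵢ × Lᵢ(x)
where Lᵢ(x) = Π_{j≠i} (x - xⱼ)/(xᵢ - xⱼ)

L_0(2.8) = (2.8 - 1)/(-1 - 1) × (2.8 - 3)/(-1 - 3) × (2.8 - 5)/(-1 - 5) = -0.016500
L_1(2.8) = (2.8 - (-1))/(1 - (-1)) × (2.8 - 3)/(1 - 3) × (2.8 - 5)/(1 - 5) = 0.104500
L_2(2.8) = (2.8 - (-1))/(3 - (-1)) × (2.8 - 1)/(3 - 1) × (2.8 - 5)/(3 - 5) = 0.940500
L_3(2.8) = (2.8 - (-1))/(5 - (-1)) × (2.8 - 1)/(5 - 1) × (2.8 - 3)/(5 - 3) = -0.028500

P(2.8) = 2×L_0(2.8) + 17×L_1(2.8) + (-9)×L_2(2.8) + (-8)×L_3(2.8)
P(2.8) = -6.493000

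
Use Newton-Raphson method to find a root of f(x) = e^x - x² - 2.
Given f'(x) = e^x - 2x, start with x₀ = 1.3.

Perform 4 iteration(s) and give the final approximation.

f(x) = e^x - x² - 2
f'(x) = e^x - 2x
x₀ = 1.3

Newton-Raphson formula: x_{n+1} = x_n - f(x_n)/f'(x_n)

Iteration 1:
  f(1.300000) = -0.020703
  f'(1.300000) = 1.069297
  x_1 = 1.300000 - (-0.020703)/1.069297 = 1.319362
Iteration 2:
  f(1.319362) = 0.000317
  f'(1.319362) = 1.102309
  x_2 = 1.319362 - 0.000317/1.102309 = 1.319074
Iteration 3:
  f(1.319074) = 0.000000
  f'(1.319074) = 1.101808
  x_3 = 1.319074 - 0.000000/1.101808 = 1.319074
Iteration 4:
  f(1.319074) = 0.000000
  f'(1.319074) = 1.101808
  x_4 = 1.319074 - 0.000000/1.101808 = 1.319074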